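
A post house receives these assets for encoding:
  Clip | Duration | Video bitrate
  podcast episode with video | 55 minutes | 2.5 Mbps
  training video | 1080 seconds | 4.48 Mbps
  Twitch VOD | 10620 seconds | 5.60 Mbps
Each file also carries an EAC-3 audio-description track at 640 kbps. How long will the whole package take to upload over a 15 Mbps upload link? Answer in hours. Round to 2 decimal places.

Audio: 640 kbps = 0.640 Mbps.
podcast episode with video: 3.140 Mbps × 3300 s = 10362.0 Mb
training video: 5.120 Mbps × 1080 s = 5529.6 Mb
Twitch VOD: 6.240 Mbps × 10620 s = 66268.8 Mb
Total: 82160.4 Mb = 10270.0 MB.
At 15 Mbps: 82160.4 / 15 = 5477 s ≈ 1.52 hours.

1.52 hours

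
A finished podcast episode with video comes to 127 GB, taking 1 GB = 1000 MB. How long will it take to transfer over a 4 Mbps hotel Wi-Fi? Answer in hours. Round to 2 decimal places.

File: 127 GB = 1016000.0 Mb.
At 4 Mbps: 1016000.0 / 4 = 254000.0 s ≈ 70.6 hours.

70.56 hours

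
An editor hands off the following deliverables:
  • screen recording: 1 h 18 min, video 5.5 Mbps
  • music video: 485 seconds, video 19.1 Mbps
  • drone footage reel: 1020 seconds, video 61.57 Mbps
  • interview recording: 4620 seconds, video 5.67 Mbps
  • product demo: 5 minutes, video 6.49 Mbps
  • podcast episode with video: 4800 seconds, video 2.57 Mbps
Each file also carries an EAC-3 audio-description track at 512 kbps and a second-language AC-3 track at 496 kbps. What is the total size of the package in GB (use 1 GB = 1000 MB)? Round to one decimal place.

Audio total: 512 + 496 = 1008 kbps = 1.008 Mbps.
screen recording: 6.508 Mbps × 4680 s = 30457.4 Mb
music video: 20.108 Mbps × 485 s = 9752.4 Mb
drone footage reel: 62.578 Mbps × 1020 s = 63829.6 Mb
interview recording: 6.678 Mbps × 4620 s = 30852.4 Mb
product demo: 7.498 Mbps × 300 s = 2249.4 Mb
podcast episode with video: 3.578 Mbps × 4800 s = 17174.4 Mb
Total: 154315.5 Mb = 19289.4 MB.
= 19.29 GB.

19.3 GB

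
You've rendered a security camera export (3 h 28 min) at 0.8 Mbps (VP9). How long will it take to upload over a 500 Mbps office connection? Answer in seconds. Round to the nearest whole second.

3 h 28 min = 208 min = 12480 s
File: 0.800 Mbps × 12480 s = 9984.0 Mb.
At 500 Mbps: 9984.0 / 500 = 20.0 s ≈ 20 seconds.

20 seconds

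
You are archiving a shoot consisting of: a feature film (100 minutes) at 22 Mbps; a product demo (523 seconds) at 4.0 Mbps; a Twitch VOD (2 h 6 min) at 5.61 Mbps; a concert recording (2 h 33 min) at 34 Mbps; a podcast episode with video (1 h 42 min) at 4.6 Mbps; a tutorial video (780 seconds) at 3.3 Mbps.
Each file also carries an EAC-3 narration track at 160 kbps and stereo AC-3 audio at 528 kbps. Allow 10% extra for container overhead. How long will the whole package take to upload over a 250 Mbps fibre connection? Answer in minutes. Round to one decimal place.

39.6 minutes

Audio total: 160 + 528 = 688 kbps = 0.688 Mbps.
feature film: 22.688 Mbps × 6000 s × 1.10 = 149740.8 Mb
product demo: 4.688 Mbps × 523 s × 1.10 = 2697.0 Mb
Twitch VOD: 6.298 Mbps × 7560 s × 1.10 = 52374.2 Mb
concert recording: 34.688 Mbps × 9180 s × 1.10 = 350279.4 Mb
podcast episode with video: 5.288 Mbps × 6120 s × 1.10 = 35598.8 Mb
tutorial video: 3.988 Mbps × 780 s × 1.10 = 3421.7 Mb
Total: 594111.9 Mb = 74264.0 MB.
At 250 Mbps: 594111.9 / 250 = 2376 s ≈ 39.6 minutes.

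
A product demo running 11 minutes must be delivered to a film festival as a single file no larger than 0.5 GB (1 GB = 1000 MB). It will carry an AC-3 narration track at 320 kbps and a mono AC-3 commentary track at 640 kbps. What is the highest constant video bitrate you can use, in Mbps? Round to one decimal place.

Budget: 0.5 GB = 4000.0 Mb.
11 min = 660 s
Total bitrate budget: 4000.0 Mb / 660 s = 6.061 Mbps.
Audio total: 320 + 640 = 960 kbps = 0.960 Mbps.
Video: 6.061 − 0.960 = 5.101 Mbps.

5.1 Mbps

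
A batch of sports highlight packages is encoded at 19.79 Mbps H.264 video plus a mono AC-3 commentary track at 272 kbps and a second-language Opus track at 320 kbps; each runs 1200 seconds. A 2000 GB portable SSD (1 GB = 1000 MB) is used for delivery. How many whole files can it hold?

654

Audio total: 272 + 320 = 592 kbps = 0.592 Mbps.
Total bitrate: 20.382 Mbps.
Per item: 20.382 Mbps × 1200 s = 24,458 Mb = 3,057 MB.
Capacity: 2000 GB = 16,000,000 Mb; 654.17 items → 654 complete.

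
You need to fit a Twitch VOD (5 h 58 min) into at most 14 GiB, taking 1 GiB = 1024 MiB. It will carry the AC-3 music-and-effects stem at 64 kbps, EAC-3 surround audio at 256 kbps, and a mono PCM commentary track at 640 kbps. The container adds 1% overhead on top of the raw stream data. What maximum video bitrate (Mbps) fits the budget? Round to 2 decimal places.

4.58 Mbps

Budget: 14 GiB = 120259.1 Mb.
Stream payload after overhead: 120259.1 / 1.01 = 119068.4 Mb.
5 h 58 min = 358 min = 21480 s
Total bitrate budget: 119068.4 Mb / 21480 s = 5.543 Mbps.
Audio total: 64 + 256 + 640 = 960 kbps = 0.960 Mbps.
Video: 5.543 − 0.960 = 4.583 Mbps.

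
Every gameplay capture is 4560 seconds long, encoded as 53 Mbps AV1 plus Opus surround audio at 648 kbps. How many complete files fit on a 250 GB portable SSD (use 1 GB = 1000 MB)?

8

Audio: 648 kbps = 0.648 Mbps.
Total bitrate: 53.648 Mbps.
Per item: 53.648 Mbps × 4560 s = 244,635 Mb = 30,579 MB.
Capacity: 250 GB = 2,000,000 Mb; 8.18 items → 8 complete.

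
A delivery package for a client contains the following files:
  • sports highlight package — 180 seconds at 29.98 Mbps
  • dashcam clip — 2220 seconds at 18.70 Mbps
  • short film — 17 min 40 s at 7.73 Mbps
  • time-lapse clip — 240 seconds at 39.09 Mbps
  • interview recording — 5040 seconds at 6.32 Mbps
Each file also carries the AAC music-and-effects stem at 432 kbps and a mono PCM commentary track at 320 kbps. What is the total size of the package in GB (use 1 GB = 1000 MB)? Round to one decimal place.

12.9 GB

Audio total: 432 + 320 = 752 kbps = 0.752 Mbps.
sports highlight package: 30.732 Mbps × 180 s = 5531.8 Mb
dashcam clip: 19.452 Mbps × 2220 s = 43183.4 Mb
short film: 8.482 Mbps × 1060 s = 8990.9 Mb
time-lapse clip: 39.842 Mbps × 240 s = 9562.1 Mb
interview recording: 7.072 Mbps × 5040 s = 35642.9 Mb
Total: 102911.1 Mb = 12863.9 MB.
= 12.86 GB.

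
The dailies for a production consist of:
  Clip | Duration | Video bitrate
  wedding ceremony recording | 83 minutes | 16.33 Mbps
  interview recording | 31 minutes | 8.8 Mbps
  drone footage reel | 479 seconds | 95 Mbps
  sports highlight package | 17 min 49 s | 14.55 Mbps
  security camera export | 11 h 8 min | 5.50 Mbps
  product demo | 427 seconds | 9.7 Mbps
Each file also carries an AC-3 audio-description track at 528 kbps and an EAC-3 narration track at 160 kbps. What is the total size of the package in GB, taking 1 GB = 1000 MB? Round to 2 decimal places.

Audio total: 528 + 160 = 688 kbps = 0.688 Mbps.
wedding ceremony recording: 17.018 Mbps × 4980 s = 84749.6 Mb
interview recording: 9.488 Mbps × 1860 s = 17647.7 Mb
drone footage reel: 95.688 Mbps × 479 s = 45834.6 Mb
sports highlight package: 15.238 Mbps × 1069 s = 16289.4 Mb
security camera export: 6.188 Mbps × 40080 s = 248015.0 Mb
product demo: 10.388 Mbps × 427 s = 4435.7 Mb
Total: 416972.0 Mb = 52121.5 MB.
= 52.12 GB.

52.12 GB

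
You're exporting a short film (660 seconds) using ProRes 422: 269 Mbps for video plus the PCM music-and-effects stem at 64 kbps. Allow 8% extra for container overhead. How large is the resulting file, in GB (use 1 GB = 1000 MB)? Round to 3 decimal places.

23.974 GB

Audio: 64 kbps = 0.064 Mbps.
Total bitrate: 269 + 0.064 = 269.064 Mbps.
Stream data: 269.064 Mbps × 660 s = 177582.2 Mb.
With 8% container overhead: ×1.08.
191,789 Mb ÷ 8 = 23,974 MB → 23.97 GB.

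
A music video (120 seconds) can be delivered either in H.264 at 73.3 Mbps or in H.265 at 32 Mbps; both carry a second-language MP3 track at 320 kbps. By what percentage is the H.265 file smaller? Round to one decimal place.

56.1%

Audio: 320 kbps = 0.320 Mbps.
H.264: 73.620 Mbps × 120 s = 8834.4 Mb = 1.104 GB.
H.265: 32.320 Mbps × 120 s = 3878.4 Mb = 0.485 GB.
Reduction: (1 − 0.485/1.104) × 100 = 56.10%.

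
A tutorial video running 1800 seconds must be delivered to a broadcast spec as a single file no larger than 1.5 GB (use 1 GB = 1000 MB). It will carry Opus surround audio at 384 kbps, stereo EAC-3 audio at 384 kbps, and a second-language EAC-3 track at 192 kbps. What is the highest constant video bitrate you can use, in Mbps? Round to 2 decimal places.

5.71 Mbps

Budget: 1.5 GB = 12000.0 Mb.
Total bitrate budget: 12000.0 Mb / 1800 s = 6.667 Mbps.
Audio total: 384 + 384 + 192 = 960 kbps = 0.960 Mbps.
Video: 6.667 − 0.960 = 5.707 Mbps.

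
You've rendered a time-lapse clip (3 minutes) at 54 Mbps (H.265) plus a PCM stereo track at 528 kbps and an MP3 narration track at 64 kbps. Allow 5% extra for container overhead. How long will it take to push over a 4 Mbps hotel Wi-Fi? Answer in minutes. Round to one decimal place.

3 min = 180 s
Audio total: 528 + 64 = 592 kbps = 0.592 Mbps.
Total bitrate: 54.592 Mbps.
File: 54.592 Mbps × 180 s = 9826.6 Mb.
With 5% container overhead: ×1.05. → 10317.9 Mb.
At 4 Mbps: 10317.9 / 4 = 2579.5 s ≈ 43 minutes.

43.0 minutes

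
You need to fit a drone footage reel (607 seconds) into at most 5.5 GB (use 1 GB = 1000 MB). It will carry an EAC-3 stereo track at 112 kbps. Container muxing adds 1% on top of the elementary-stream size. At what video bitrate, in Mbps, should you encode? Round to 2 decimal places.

Budget: 5.5 GB = 44000.0 Mb.
Stream payload after overhead: 44000.0 / 1.01 = 43564.4 Mb.
Total bitrate budget: 43564.4 Mb / 607 s = 71.770 Mbps.
Audio: 112 kbps = 0.112 Mbps.
Video: 71.770 − 0.112 = 71.658 Mbps.

71.66 Mbps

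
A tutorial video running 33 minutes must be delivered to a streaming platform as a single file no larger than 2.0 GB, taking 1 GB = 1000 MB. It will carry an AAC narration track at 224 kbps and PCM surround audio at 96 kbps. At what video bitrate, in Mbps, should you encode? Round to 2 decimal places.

Budget: 2.0 GB = 16000.0 Mb.
33 min = 1980 s
Total bitrate budget: 16000.0 Mb / 1980 s = 8.081 Mbps.
Audio total: 224 + 96 = 320 kbps = 0.320 Mbps.
Video: 8.081 − 0.320 = 7.761 Mbps.

7.76 Mbps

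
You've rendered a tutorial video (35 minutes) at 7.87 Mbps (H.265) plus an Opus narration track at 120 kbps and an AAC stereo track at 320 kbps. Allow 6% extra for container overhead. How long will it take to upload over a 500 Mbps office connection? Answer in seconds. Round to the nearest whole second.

35 min = 2100 s
Audio total: 120 + 320 = 440 kbps = 0.440 Mbps.
Total bitrate: 8.310 Mbps.
File: 8.310 Mbps × 2100 s = 17451.0 Mb.
With 6% container overhead: ×1.06. → 18498.1 Mb.
At 500 Mbps: 18498.1 / 500 = 37.0 s ≈ 37 seconds.

37 seconds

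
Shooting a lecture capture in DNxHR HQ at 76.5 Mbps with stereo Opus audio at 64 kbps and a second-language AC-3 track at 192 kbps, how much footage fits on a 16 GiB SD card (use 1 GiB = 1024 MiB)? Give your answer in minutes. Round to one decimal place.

29.8 minutes

Audio total: 64 + 192 = 256 kbps = 0.256 Mbps.
Total bitrate: 76.5 + 0.256 = 76.756 Mbps.
Capacity: 16 GiB = 137,439 Mb.
Recording time: 137,439 / 76.756 = 1,791 s ≈ 29.8 minutes.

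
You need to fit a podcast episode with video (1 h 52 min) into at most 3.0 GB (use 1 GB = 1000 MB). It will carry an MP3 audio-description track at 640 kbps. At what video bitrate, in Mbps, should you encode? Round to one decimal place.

Budget: 3.0 GB = 24000.0 Mb.
1 h 52 min = 112 min = 6720 s
Total bitrate budget: 24000.0 Mb / 6720 s = 3.571 Mbps.
Audio: 640 kbps = 0.640 Mbps.
Video: 3.571 − 0.640 = 2.931 Mbps.

2.9 Mbps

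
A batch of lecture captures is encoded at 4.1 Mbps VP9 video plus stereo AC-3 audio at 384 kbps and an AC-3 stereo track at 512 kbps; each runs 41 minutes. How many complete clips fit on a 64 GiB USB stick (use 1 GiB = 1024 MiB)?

44

41 min = 2460 s
Audio total: 384 + 512 = 896 kbps = 0.896 Mbps.
Total bitrate: 4.996 Mbps.
Per item: 4.996 Mbps × 2460 s = 12,290 Mb = 1,536 MB.
Capacity: 64 GiB = 549,756 Mb; 44.73 items → 44 complete.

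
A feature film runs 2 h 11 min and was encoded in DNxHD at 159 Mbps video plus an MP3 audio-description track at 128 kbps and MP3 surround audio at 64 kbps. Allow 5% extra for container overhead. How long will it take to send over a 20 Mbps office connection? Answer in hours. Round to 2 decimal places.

2 h 11 min = 131 min = 7860 s
Audio total: 128 + 64 = 192 kbps = 0.192 Mbps.
Total bitrate: 159.192 Mbps.
File: 159.192 Mbps × 7860 s = 1251249.1 Mb.
With 5% container overhead: ×1.05. → 1313811.6 Mb.
At 20 Mbps: 1313811.6 / 20 = 65690.6 s ≈ 18.2 hours.

18.25 hours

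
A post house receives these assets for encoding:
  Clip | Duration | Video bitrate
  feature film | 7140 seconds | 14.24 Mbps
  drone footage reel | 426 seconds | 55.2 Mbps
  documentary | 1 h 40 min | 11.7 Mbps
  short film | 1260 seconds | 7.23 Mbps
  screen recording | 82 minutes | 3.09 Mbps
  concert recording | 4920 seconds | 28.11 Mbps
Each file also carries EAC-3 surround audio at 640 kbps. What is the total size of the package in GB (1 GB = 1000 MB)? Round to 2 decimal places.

46.72 GB

Audio: 640 kbps = 0.640 Mbps.
feature film: 14.880 Mbps × 7140 s = 106243.2 Mb
drone footage reel: 55.840 Mbps × 426 s = 23787.8 Mb
documentary: 12.340 Mbps × 6000 s = 74040.0 Mb
short film: 7.870 Mbps × 1260 s = 9916.2 Mb
screen recording: 3.730 Mbps × 4920 s = 18351.6 Mb
concert recording: 28.750 Mbps × 4920 s = 141450.0 Mb
Total: 373788.8 Mb = 46723.6 MB.
= 46.72 GB.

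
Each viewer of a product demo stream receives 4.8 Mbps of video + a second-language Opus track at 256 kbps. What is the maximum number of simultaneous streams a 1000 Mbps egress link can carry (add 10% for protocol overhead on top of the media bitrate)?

179

Audio: 256 kbps = 0.256 Mbps.
Per-viewer media rate: 5.056 Mbps.
On the wire with 10% overhead: 5.562 Mbps.
1000 Mbps = 1,000 Mbps; 1,000 / 5.562 = 179.80 → 179 viewers.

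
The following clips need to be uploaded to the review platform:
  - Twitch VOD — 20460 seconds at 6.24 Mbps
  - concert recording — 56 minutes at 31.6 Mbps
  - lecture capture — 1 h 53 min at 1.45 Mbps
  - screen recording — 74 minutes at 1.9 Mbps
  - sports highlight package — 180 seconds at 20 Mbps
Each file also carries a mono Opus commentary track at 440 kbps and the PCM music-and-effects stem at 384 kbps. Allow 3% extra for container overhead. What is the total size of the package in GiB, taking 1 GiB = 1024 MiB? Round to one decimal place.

34.1 GiB

Audio total: 440 + 384 = 824 kbps = 0.824 Mbps.
Twitch VOD: 7.064 Mbps × 20460 s × 1.03 = 148865.3 Mb
concert recording: 32.424 Mbps × 3360 s × 1.03 = 112213.0 Mb
lecture capture: 2.274 Mbps × 6780 s × 1.03 = 15880.3 Mb
screen recording: 2.724 Mbps × 4440 s × 1.03 = 12457.4 Mb
sports highlight package: 20.824 Mbps × 180 s × 1.03 = 3860.8 Mb
Total: 293276.7 Mb = 36659.6 MB.
= 34.14 GiB.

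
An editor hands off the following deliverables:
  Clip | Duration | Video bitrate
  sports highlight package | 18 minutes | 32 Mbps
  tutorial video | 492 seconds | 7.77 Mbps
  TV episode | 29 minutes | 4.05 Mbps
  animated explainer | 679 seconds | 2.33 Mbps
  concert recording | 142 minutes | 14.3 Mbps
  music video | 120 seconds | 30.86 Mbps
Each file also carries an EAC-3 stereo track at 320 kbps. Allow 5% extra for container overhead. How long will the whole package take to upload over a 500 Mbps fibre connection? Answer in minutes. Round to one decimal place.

Audio: 320 kbps = 0.320 Mbps.
sports highlight package: 32.320 Mbps × 1080 s × 1.05 = 36650.9 Mb
tutorial video: 8.090 Mbps × 492 s × 1.05 = 4179.3 Mb
TV episode: 4.370 Mbps × 1740 s × 1.05 = 7984.0 Mb
animated explainer: 2.650 Mbps × 679 s × 1.05 = 1889.3 Mb
concert recording: 14.620 Mbps × 8520 s × 1.05 = 130790.5 Mb
music video: 31.180 Mbps × 120 s × 1.05 = 3928.7 Mb
Total: 185422.7 Mb = 23177.8 MB.
At 500 Mbps: 185422.7 / 500 = 371 s ≈ 6.18 minutes.

6.2 minutes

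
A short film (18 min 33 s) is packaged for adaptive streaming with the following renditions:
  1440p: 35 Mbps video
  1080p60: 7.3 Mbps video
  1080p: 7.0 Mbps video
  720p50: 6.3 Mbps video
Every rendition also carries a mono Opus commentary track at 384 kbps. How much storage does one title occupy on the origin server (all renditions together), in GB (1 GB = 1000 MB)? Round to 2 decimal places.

18 min 33 s = 1113 s
Audio: 384 kbps = 0.384 Mbps.
Sum of rendition bitrates: (35+0.384) + (7.3+0.384) + (7.0+0.384) + (6.3+0.384) = 57.136 Mbps.
× 1113 s = 63,592 Mb = 7,949 MB = 7.949 GB.

7.95 GB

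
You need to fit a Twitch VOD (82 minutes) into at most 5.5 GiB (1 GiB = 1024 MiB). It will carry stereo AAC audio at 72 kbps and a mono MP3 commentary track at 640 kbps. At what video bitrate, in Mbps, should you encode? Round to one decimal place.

Budget: 5.5 GiB = 47244.6 Mb.
82 min = 4920 s
Total bitrate budget: 47244.6 Mb / 4920 s = 9.603 Mbps.
Audio total: 72 + 640 = 712 kbps = 0.712 Mbps.
Video: 9.603 − 0.712 = 8.891 Mbps.

8.9 Mbps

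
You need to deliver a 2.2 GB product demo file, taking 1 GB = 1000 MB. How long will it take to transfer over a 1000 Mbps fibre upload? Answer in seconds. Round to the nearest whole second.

18 seconds

File: 2.2 GB = 17600.0 Mb.
At 1000 Mbps: 17600.0 / 1000 = 17.6 s ≈ 17.6 seconds.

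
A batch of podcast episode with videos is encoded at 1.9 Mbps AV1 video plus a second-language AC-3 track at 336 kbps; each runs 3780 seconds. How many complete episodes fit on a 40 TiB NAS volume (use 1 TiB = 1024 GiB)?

Audio: 336 kbps = 0.336 Mbps.
Total bitrate: 2.236 Mbps.
Per item: 2.236 Mbps × 3780 s = 8,452 Mb = 1,057 MB.
Capacity: 40 TiB = 351,843,721 Mb; 41628.06 items → 41628 complete.

41628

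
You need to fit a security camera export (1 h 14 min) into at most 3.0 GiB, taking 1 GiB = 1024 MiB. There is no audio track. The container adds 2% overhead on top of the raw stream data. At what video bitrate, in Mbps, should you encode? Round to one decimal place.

5.7 Mbps

Budget: 3.0 GiB = 25769.8 Mb.
Stream payload after overhead: 25769.8 / 1.02 = 25264.5 Mb.
1 h 14 min = 74 min = 4440 s
Total bitrate budget: 25264.5 Mb / 4440 s = 5.690 Mbps.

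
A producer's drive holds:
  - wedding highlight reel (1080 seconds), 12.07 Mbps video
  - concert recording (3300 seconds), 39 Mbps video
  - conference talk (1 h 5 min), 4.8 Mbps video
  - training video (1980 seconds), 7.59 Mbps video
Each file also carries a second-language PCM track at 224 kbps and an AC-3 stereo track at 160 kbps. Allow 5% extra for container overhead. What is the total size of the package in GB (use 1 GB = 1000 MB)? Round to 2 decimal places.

23.55 GB

Audio total: 224 + 160 = 384 kbps = 0.384 Mbps.
wedding highlight reel: 12.454 Mbps × 1080 s × 1.05 = 14122.8 Mb
concert recording: 39.384 Mbps × 3300 s × 1.05 = 136465.6 Mb
conference talk: 5.184 Mbps × 3900 s × 1.05 = 21228.5 Mb
training video: 7.974 Mbps × 1980 s × 1.05 = 16577.9 Mb
Total: 188394.8 Mb = 23549.4 MB.
= 23.55 GB.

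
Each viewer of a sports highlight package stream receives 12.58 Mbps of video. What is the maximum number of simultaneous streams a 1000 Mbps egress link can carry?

79

1000 Mbps = 1,000 Mbps; 1,000 / 12.580 = 79.49 → 79 viewers.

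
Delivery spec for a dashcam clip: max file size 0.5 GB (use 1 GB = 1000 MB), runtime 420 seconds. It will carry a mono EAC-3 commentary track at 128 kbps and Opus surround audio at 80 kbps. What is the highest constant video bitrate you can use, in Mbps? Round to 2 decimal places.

9.32 Mbps

Budget: 0.5 GB = 4000.0 Mb.
Total bitrate budget: 4000.0 Mb / 420 s = 9.524 Mbps.
Audio total: 128 + 80 = 208 kbps = 0.208 Mbps.
Video: 9.524 − 0.208 = 9.316 Mbps.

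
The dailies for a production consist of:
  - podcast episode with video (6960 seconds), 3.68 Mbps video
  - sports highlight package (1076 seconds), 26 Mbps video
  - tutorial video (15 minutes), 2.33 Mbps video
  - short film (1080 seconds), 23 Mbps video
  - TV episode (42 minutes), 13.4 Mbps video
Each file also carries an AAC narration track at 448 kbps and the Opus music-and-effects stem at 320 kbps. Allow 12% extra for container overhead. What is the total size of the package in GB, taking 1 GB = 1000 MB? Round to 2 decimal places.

Audio total: 448 + 320 = 768 kbps = 0.768 Mbps.
podcast episode with video: 4.448 Mbps × 6960 s × 1.12 = 34673.0 Mb
sports highlight package: 26.768 Mbps × 1076 s × 1.12 = 32258.7 Mb
tutorial video: 3.098 Mbps × 900 s × 1.12 = 3122.8 Mb
short film: 23.768 Mbps × 1080 s × 1.12 = 28749.8 Mb
TV episode: 14.168 Mbps × 2520 s × 1.12 = 39987.8 Mb
Total: 138792.0 Mb = 17349.0 MB.
= 17.35 GB.

17.35 GB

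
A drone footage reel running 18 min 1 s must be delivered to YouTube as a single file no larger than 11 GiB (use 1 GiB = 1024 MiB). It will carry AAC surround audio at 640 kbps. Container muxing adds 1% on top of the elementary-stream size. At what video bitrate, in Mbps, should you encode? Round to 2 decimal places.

Budget: 11 GiB = 94489.3 Mb.
Stream payload after overhead: 94489.3 / 1.01 = 93553.7 Mb.
18 min 1 s = 1081 s
Total bitrate budget: 93553.7 Mb / 1081 s = 86.544 Mbps.
Audio: 640 kbps = 0.640 Mbps.
Video: 86.544 − 0.640 = 85.904 Mbps.

85.90 Mbps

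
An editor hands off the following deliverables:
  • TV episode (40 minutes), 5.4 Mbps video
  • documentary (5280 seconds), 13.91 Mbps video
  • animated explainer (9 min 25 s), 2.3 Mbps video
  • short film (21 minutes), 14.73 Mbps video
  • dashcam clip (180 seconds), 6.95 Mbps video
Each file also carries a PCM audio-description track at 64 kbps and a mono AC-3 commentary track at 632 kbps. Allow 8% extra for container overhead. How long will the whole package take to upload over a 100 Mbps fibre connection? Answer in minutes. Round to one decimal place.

Audio total: 64 + 632 = 696 kbps = 0.696 Mbps.
TV episode: 6.096 Mbps × 2400 s × 1.08 = 15800.8 Mb
documentary: 14.606 Mbps × 5280 s × 1.08 = 83289.3 Mb
animated explainer: 2.996 Mbps × 565 s × 1.08 = 1828.2 Mb
short film: 15.426 Mbps × 1260 s × 1.08 = 20991.7 Mb
dashcam clip: 7.646 Mbps × 180 s × 1.08 = 1486.4 Mb
Total: 123396.3 Mb = 15424.5 MB.
At 100 Mbps: 123396.3 / 100 = 1234 s ≈ 20.6 minutes.

20.6 minutes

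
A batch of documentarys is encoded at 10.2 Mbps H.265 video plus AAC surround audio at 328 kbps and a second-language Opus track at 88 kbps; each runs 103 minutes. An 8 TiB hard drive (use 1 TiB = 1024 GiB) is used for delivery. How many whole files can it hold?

1072

103 min = 6180 s
Audio total: 328 + 88 = 416 kbps = 0.416 Mbps.
Total bitrate: 10.616 Mbps.
Per item: 10.616 Mbps × 6180 s = 65,607 Mb = 8,201 MB.
Capacity: 8 TiB = 70,368,744 Mb; 1072.58 items → 1072 complete.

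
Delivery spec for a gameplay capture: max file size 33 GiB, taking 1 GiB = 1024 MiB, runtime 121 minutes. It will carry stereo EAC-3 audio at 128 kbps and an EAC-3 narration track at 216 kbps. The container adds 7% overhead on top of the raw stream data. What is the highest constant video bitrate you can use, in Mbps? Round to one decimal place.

36.1 Mbps

Budget: 33 GiB = 283467.8 Mb.
Stream payload after overhead: 283467.8 / 1.07 = 264923.2 Mb.
121 min = 7260 s
Total bitrate budget: 264923.2 Mb / 7260 s = 36.491 Mbps.
Audio total: 128 + 216 = 344 kbps = 0.344 Mbps.
Video: 36.491 − 0.344 = 36.147 Mbps.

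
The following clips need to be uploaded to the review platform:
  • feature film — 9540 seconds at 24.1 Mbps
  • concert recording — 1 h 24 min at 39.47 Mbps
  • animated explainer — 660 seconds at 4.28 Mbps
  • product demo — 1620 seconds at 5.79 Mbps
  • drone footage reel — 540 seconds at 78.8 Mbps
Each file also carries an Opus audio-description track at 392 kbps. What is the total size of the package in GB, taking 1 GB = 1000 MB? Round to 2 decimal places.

61.30 GB

Audio: 392 kbps = 0.392 Mbps.
feature film: 24.492 Mbps × 9540 s = 233653.7 Mb
concert recording: 39.862 Mbps × 5040 s = 200904.5 Mb
animated explainer: 4.672 Mbps × 660 s = 3083.5 Mb
product demo: 6.182 Mbps × 1620 s = 10014.8 Mb
drone footage reel: 79.192 Mbps × 540 s = 42763.7 Mb
Total: 490420.2 Mb = 61302.5 MB.
= 61.30 GB.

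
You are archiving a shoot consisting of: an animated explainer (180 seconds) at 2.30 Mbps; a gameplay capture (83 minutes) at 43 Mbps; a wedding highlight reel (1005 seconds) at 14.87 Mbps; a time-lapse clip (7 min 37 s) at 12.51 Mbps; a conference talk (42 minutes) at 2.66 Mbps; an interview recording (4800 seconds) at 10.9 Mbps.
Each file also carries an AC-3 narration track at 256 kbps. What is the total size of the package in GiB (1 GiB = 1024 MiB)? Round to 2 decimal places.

Audio: 256 kbps = 0.256 Mbps.
animated explainer: 2.556 Mbps × 180 s = 460.1 Mb
gameplay capture: 43.256 Mbps × 4980 s = 215414.9 Mb
wedding highlight reel: 15.126 Mbps × 1005 s = 15201.6 Mb
time-lapse clip: 12.766 Mbps × 457 s = 5834.1 Mb
conference talk: 2.916 Mbps × 2520 s = 7348.3 Mb
interview recording: 11.156 Mbps × 4800 s = 53548.8 Mb
Total: 297807.8 Mb = 37226.0 MB.
= 34.67 GiB.

34.67 GiB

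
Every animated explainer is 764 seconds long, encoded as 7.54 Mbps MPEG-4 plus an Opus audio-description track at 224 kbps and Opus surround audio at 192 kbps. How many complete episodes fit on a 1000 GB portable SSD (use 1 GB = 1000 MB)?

Audio total: 224 + 192 = 416 kbps = 0.416 Mbps.
Total bitrate: 7.956 Mbps.
Per item: 7.956 Mbps × 764 s = 6,078 Mb = 759.8 MB.
Capacity: 1000 GB = 8,000,000 Mb; 1316.14 items → 1316 complete.

1316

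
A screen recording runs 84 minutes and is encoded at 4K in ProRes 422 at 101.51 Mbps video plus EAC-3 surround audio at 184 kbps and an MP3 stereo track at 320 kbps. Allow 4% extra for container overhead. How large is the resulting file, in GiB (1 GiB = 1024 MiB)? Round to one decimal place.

84 min = 5040 s
Audio total: 184 + 320 = 504 kbps = 0.504 Mbps.
Total bitrate: 101.51 + 0.504 = 102.014 Mbps.
Stream data: 102.014 Mbps × 5040 s = 514150.6 Mb.
With 4% container overhead: ×1.04.
534,717 Mb = 66,839,572,800 bytes ÷ 1,073,741,824 = 62.25 GiB.

62.2 GiB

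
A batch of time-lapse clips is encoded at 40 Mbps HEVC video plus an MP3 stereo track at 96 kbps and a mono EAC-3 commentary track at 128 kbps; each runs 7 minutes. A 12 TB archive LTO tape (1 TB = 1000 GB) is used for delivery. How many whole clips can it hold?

7 min = 420 s
Audio total: 96 + 128 = 224 kbps = 0.224 Mbps.
Total bitrate: 40.224 Mbps.
Per item: 40.224 Mbps × 420 s = 16,894 Mb = 2,112 MB.
Capacity: 12 TB = 96,000,000 Mb; 5682.46 items → 5682 complete.

5682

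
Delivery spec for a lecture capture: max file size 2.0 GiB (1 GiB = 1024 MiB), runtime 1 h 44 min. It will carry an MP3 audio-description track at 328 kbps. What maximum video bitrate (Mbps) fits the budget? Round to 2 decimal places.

2.43 Mbps

Budget: 2.0 GiB = 17179.9 Mb.
1 h 44 min = 104 min = 6240 s
Total bitrate budget: 17179.9 Mb / 6240 s = 2.753 Mbps.
Audio: 328 kbps = 0.328 Mbps.
Video: 2.753 − 0.328 = 2.425 Mbps.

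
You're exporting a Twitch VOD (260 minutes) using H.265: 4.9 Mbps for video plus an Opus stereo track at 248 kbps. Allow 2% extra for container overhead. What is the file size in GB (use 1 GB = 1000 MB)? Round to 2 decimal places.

260 min = 15600 s
Audio: 248 kbps = 0.248 Mbps.
Total bitrate: 4.9 + 0.248 = 5.148 Mbps.
Stream data: 5.148 Mbps × 15600 s = 80308.8 Mb.
With 2% container overhead: ×1.02.
81,915 Mb ÷ 8 = 10,239 MB → 10.24 GB.

10.24 GB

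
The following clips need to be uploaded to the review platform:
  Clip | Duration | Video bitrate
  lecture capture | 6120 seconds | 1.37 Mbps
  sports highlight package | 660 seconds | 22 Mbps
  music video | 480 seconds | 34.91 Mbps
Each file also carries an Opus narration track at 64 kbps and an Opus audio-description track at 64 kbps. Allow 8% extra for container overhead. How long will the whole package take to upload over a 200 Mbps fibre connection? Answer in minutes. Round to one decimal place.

Audio total: 64 + 64 = 128 kbps = 0.128 Mbps.
lecture capture: 1.498 Mbps × 6120 s × 1.08 = 9901.2 Mb
sports highlight package: 22.128 Mbps × 660 s × 1.08 = 15772.8 Mb
music video: 35.038 Mbps × 480 s × 1.08 = 18163.7 Mb
Total: 43837.7 Mb = 5479.7 MB.
At 200 Mbps: 43837.7 / 200 = 219 s ≈ 3.65 minutes.

3.7 minutes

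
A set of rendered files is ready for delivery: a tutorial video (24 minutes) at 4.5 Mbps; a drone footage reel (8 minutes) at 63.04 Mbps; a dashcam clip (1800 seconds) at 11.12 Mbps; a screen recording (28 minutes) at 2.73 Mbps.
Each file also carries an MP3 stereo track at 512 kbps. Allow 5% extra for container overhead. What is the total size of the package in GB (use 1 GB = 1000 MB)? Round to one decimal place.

Audio: 512 kbps = 0.512 Mbps.
tutorial video: 5.012 Mbps × 1440 s × 1.05 = 7578.1 Mb
drone footage reel: 63.552 Mbps × 480 s × 1.05 = 32030.2 Mb
dashcam clip: 11.632 Mbps × 1800 s × 1.05 = 21984.5 Mb
screen recording: 3.242 Mbps × 1680 s × 1.05 = 5718.9 Mb
Total: 67311.7 Mb = 8414.0 MB.
= 8.414 GB.

8.4 GB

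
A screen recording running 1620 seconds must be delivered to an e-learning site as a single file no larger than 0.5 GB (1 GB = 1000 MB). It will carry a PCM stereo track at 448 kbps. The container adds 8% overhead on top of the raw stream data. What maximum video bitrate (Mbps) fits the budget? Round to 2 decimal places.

Budget: 0.5 GB = 4000.0 Mb.
Stream payload after overhead: 4000.0 / 1.08 = 3703.7 Mb.
Total bitrate budget: 3703.7 Mb / 1620 s = 2.286 Mbps.
Audio: 448 kbps = 0.448 Mbps.
Video: 2.286 − 0.448 = 1.838 Mbps.

1.84 Mbps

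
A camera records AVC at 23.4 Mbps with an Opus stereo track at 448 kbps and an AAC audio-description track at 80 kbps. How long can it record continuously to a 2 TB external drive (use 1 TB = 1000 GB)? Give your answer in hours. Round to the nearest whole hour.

186 hours

Audio total: 448 + 80 = 528 kbps = 0.528 Mbps.
Total bitrate: 23.4 + 0.528 = 23.928 Mbps.
Capacity: 2 TB = 16,000,000 Mb.
Recording time: 16,000,000 / 23.928 = 668,673 s ≈ 186 hours.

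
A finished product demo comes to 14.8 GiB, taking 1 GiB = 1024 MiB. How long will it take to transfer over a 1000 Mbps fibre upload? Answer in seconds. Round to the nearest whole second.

File: 14.8 GiB = 127131.0 Mb.
At 1000 Mbps: 127131.0 / 1000 = 127.1 s ≈ 127 seconds.

127 seconds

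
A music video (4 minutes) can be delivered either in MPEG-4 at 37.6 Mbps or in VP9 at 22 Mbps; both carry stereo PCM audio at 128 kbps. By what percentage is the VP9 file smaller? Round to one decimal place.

41.3%

4 min = 240 s
Audio: 128 kbps = 0.128 Mbps.
MPEG-4: 37.728 Mbps × 240 s = 9054.7 Mb = 1.132 GB.
VP9: 22.128 Mbps × 240 s = 5310.7 Mb = 0.664 GB.
Reduction: (1 − 0.664/1.132) × 100 = 41.35%.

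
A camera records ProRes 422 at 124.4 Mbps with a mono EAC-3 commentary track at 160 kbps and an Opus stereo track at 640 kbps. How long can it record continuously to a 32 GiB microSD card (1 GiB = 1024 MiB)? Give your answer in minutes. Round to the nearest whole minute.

37 minutes

Audio total: 160 + 640 = 800 kbps = 0.800 Mbps.
Total bitrate: 124.4 + 0.800 = 125.200 Mbps.
Capacity: 32 GiB = 274,878 Mb.
Recording time: 274,878 / 125.200 = 2,196 s ≈ 36.6 minutes.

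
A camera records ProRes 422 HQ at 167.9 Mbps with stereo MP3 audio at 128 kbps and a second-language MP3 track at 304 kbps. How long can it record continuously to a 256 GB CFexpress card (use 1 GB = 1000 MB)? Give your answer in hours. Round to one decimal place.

3.4 hours

Audio total: 128 + 304 = 432 kbps = 0.432 Mbps.
Total bitrate: 167.9 + 0.432 = 168.332 Mbps.
Capacity: 256 GB = 2,048,000 Mb.
Recording time: 2,048,000 / 168.332 = 12,166 s ≈ 3.38 hours.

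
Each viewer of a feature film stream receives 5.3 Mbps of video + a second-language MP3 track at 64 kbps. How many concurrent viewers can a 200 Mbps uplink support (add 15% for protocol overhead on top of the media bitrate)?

32

Audio: 64 kbps = 0.064 Mbps.
Per-viewer media rate: 5.364 Mbps.
On the wire with 15% overhead: 6.169 Mbps.
200 Mbps = 200.0 Mbps; 200.0 / 6.169 = 32.42 → 32 viewers.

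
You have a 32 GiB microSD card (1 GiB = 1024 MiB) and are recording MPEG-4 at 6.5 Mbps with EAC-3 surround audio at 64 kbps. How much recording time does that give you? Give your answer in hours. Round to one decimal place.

Audio: 64 kbps = 0.064 Mbps.
Total bitrate: 6.5 + 0.064 = 6.564 Mbps.
Capacity: 32 GiB = 274,878 Mb.
Recording time: 274,878 / 6.564 = 41,877 s ≈ 11.6 hours.

11.6 hours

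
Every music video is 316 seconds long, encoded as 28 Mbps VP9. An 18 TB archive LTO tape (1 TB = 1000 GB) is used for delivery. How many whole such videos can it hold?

16274

Per item: 28.000 Mbps × 316 s = 8,848 Mb = 1,106 MB.
Capacity: 18 TB = 144,000,000 Mb; 16274.86 items → 16274 complete.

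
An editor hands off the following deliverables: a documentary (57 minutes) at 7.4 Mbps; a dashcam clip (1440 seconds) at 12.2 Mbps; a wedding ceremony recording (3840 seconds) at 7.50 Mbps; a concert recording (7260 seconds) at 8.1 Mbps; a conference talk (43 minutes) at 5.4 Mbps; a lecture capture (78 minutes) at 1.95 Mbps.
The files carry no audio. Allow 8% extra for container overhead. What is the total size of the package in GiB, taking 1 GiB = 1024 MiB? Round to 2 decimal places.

documentary: 7.400 Mbps × 3420 s × 1.08 = 27332.6 Mb
dashcam clip: 12.200 Mbps × 1440 s × 1.08 = 18973.4 Mb
wedding ceremony recording: 7.500 Mbps × 3840 s × 1.08 = 31104.0 Mb
concert recording: 8.100 Mbps × 7260 s × 1.08 = 63510.5 Mb
conference talk: 5.400 Mbps × 2580 s × 1.08 = 15046.6 Mb
lecture capture: 1.950 Mbps × 4680 s × 1.08 = 9856.1 Mb
Total: 165823.2 Mb = 20727.9 MB.
= 19.30 GiB.

19.30 GiB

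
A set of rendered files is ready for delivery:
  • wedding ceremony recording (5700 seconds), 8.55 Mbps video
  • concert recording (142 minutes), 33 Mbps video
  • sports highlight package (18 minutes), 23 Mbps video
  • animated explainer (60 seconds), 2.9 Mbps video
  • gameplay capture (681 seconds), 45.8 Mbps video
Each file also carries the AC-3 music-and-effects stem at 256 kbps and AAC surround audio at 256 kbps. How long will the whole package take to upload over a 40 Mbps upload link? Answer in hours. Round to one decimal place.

2.7 hours

Audio total: 256 + 256 = 512 kbps = 0.512 Mbps.
wedding ceremony recording: 9.062 Mbps × 5700 s = 51653.4 Mb
concert recording: 33.512 Mbps × 8520 s = 285522.2 Mb
sports highlight package: 23.512 Mbps × 1080 s = 25393.0 Mb
animated explainer: 3.412 Mbps × 60 s = 204.7 Mb
gameplay capture: 46.312 Mbps × 681 s = 31538.5 Mb
Total: 394311.8 Mb = 49289.0 MB.
At 40 Mbps: 394311.8 / 40 = 9858 s ≈ 2.74 hours.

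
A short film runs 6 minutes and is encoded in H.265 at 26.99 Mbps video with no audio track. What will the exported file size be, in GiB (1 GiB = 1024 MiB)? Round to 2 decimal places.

6 min = 360 s
Total bitrate: 26.99 Mbps.
Stream data: 26.990 Mbps × 360 s = 9716.4 Mb.
9,716 Mb = 1,214,550,000 bytes ÷ 1,073,741,824 = 1.131 GiB.

1.13 GiB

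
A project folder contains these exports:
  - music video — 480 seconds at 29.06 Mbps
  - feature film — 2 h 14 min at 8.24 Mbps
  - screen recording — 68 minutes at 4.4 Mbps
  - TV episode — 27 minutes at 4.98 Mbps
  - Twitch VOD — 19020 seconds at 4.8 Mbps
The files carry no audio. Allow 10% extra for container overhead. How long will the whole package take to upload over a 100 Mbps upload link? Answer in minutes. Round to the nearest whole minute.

music video: 29.060 Mbps × 480 s × 1.10 = 15343.7 Mb
feature film: 8.240 Mbps × 8040 s × 1.10 = 72874.6 Mb
screen recording: 4.400 Mbps × 4080 s × 1.10 = 19747.2 Mb
TV episode: 4.980 Mbps × 1620 s × 1.10 = 8874.4 Mb
Twitch VOD: 4.800 Mbps × 19020 s × 1.10 = 100425.6 Mb
Total: 217265.4 Mb = 27158.2 MB.
At 100 Mbps: 217265.4 / 100 = 2173 s ≈ 36.2 minutes.

36 minutes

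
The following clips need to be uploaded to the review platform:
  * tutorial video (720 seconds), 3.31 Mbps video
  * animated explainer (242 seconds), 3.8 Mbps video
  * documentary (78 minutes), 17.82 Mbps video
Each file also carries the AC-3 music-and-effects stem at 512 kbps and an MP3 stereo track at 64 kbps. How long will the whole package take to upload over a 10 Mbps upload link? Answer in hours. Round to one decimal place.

2.5 hours

Audio total: 512 + 64 = 576 kbps = 0.576 Mbps.
tutorial video: 3.886 Mbps × 720 s = 2797.9 Mb
animated explainer: 4.376 Mbps × 242 s = 1059.0 Mb
documentary: 18.396 Mbps × 4680 s = 86093.3 Mb
Total: 89950.2 Mb = 11243.8 MB.
At 10 Mbps: 89950.2 / 10 = 8995 s ≈ 2.5 hours.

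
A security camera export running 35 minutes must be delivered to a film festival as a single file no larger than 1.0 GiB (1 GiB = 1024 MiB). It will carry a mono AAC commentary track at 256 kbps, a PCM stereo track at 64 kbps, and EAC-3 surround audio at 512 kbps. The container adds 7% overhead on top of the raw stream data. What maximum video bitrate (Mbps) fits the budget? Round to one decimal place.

3.0 Mbps

Budget: 1.0 GiB = 8589.9 Mb.
Stream payload after overhead: 8589.9 / 1.07 = 8028.0 Mb.
35 min = 2100 s
Total bitrate budget: 8028.0 Mb / 2100 s = 3.823 Mbps.
Audio total: 256 + 64 + 512 = 832 kbps = 0.832 Mbps.
Video: 3.823 − 0.832 = 2.991 Mbps.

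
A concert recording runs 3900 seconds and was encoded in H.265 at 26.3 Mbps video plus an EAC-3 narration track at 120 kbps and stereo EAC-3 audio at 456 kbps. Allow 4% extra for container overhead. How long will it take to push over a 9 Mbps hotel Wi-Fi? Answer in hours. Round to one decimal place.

Audio total: 120 + 456 = 576 kbps = 0.576 Mbps.
Total bitrate: 26.876 Mbps.
File: 26.876 Mbps × 3900 s = 104816.4 Mb.
With 4% container overhead: ×1.04. → 109009.1 Mb.
At 9 Mbps: 109009.1 / 9 = 12112.1 s ≈ 3.36 hours.

3.4 hours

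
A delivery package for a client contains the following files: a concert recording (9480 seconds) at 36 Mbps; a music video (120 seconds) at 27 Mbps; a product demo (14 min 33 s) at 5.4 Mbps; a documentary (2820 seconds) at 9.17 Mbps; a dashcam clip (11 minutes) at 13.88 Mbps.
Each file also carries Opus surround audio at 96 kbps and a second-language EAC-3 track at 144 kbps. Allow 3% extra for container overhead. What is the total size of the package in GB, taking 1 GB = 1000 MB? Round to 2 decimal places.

Audio total: 96 + 144 = 240 kbps = 0.240 Mbps.
concert recording: 36.240 Mbps × 9480 s × 1.03 = 353861.9 Mb
music video: 27.240 Mbps × 120 s × 1.03 = 3366.9 Mb
product demo: 5.640 Mbps × 873 s × 1.03 = 5071.4 Mb
documentary: 9.410 Mbps × 2820 s × 1.03 = 27332.3 Mb
dashcam clip: 14.120 Mbps × 660 s × 1.03 = 9598.8 Mb
Total: 399231.2 Mb = 49903.9 MB.
= 49.90 GB.

49.90 GB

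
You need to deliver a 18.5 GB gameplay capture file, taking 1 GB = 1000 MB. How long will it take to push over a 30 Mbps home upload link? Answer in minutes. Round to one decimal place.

File: 18.5 GB = 148000.0 Mb.
At 30 Mbps: 148000.0 / 30 = 4933.3 s ≈ 82.2 minutes.

82.2 minutes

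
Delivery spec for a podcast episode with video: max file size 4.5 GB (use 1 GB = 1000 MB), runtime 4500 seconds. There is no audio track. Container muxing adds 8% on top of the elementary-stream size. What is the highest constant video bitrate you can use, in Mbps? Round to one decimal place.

7.4 Mbps

Budget: 4.5 GB = 36000.0 Mb.
Stream payload after overhead: 36000.0 / 1.08 = 33333.3 Mb.
Total bitrate budget: 33333.3 Mb / 4500 s = 7.407 Mbps.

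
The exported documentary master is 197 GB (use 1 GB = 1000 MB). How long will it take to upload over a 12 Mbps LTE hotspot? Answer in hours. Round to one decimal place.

File: 197 GB = 1576000.0 Mb.
At 12 Mbps: 1576000.0 / 12 = 131333.3 s ≈ 36.5 hours.

36.5 hours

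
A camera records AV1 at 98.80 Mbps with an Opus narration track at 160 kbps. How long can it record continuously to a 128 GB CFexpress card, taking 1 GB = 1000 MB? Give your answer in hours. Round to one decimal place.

2.9 hours

Audio: 160 kbps = 0.160 Mbps.
Total bitrate: 98.80 + 0.160 = 98.960 Mbps.
Capacity: 128 GB = 1,024,000 Mb.
Recording time: 1,024,000 / 98.960 = 10,348 s ≈ 2.87 hours.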